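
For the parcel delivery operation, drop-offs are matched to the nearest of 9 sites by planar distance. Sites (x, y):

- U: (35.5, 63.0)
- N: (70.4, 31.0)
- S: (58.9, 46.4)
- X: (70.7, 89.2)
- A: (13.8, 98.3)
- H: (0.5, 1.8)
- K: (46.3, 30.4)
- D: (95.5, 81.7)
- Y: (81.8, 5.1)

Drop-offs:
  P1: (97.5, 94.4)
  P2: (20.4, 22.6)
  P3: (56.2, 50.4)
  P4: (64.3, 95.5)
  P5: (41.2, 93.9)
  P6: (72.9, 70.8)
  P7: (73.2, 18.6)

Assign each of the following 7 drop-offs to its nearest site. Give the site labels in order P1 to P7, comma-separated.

D, K, S, X, A, X, N

P1 → D (d²=165.29)
P2 → K (d²=731.65)
P3 → S (d²=23.29)
P4 → X (d²=80.65)
P5 → A (d²=770.12)
P6 → X (d²=343.40)
P7 → N (d²=161.60)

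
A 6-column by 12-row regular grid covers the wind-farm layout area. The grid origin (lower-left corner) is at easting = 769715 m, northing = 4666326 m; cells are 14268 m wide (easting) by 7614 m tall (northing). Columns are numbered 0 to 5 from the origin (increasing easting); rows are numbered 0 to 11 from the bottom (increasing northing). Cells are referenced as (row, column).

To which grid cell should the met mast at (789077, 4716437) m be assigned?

(6, 1)

Column index: ⌊(789077 − 769715) / 14268⌋ = ⌊1.357⌋ = 1
Row offset from origin: ⌊(4716437 − 4666326) / 7614⌋ = ⌊6.581⌋ = 6 → row 6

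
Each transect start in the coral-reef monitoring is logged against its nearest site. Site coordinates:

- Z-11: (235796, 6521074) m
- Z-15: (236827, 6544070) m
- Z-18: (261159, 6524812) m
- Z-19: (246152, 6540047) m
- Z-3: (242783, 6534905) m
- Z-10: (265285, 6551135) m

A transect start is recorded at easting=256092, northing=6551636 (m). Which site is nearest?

Squared distances to each site:
Z-11: 1345963460.000; Z-15: 428384581.000; Z-18: 745201465.000; Z-19: 233108521.000; Z-3: 457055842.000; Z-10: 84762250.000.
Minimum at Z-10.

Z-10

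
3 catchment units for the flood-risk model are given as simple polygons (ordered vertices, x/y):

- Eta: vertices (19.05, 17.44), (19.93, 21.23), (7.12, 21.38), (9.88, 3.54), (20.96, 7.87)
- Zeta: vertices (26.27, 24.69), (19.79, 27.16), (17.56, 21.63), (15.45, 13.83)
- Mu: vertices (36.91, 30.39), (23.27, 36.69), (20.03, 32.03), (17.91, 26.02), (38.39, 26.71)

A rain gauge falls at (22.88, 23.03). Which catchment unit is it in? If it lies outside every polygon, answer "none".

Cast a ray rightward from (22.88, 23.03). For each polygon, the edges (by vertex number in listed order) whose endpoints lie on opposite sides of y = 23.03, where each meets that height, and whether that is right or left of the point:
Eta: no edge straddles that height → 0 crossings.
Zeta: 2–3 at x≈18.125 (left), 4–1 at x≈24.616 (right) → 1 crossing.
Mu: no edge straddles that height → 0 crossings.
Only Zeta has an odd count, so the point is inside Zeta.

Zeta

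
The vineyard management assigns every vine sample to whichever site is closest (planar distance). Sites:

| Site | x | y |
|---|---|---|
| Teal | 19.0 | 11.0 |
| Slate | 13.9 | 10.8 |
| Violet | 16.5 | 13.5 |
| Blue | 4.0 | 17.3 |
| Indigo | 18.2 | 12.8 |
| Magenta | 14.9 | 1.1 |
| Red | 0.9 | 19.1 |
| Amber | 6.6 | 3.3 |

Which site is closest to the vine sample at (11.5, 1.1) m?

Magenta

Squared distances to each site:
Teal: 154.260; Slate: 99.850; Violet: 178.760; Blue: 318.690; Indigo: 181.780; Magenta: 11.560; Red: 436.360; Amber: 28.850.
Minimum at Magenta.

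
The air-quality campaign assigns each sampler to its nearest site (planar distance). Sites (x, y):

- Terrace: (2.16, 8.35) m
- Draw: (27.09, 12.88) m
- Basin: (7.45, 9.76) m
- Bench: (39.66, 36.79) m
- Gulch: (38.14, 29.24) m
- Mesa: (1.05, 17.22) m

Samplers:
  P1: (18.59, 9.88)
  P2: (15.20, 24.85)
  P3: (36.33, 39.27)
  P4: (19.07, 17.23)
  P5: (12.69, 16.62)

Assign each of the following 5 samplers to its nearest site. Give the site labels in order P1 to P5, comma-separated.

Draw, Mesa, Bench, Draw, Basin

P1 → Draw (d²=81.25)
P2 → Mesa (d²=258.44)
P3 → Bench (d²=17.24)
P4 → Draw (d²=83.24)
P5 → Basin (d²=74.52)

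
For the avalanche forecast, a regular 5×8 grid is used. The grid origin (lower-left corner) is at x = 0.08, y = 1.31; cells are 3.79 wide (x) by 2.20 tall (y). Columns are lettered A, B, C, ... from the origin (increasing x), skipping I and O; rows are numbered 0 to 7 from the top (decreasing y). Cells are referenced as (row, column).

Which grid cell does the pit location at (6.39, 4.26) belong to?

Column index: ⌊(6.39 − 0.08) / 3.79⌋ = ⌊1.665⌋ = 1 → column B
Row offset from origin: ⌊(4.26 − 1.31) / 2.20⌋ = ⌊1.341⌋ = 1 → row 6 (counted from top)

(6, B)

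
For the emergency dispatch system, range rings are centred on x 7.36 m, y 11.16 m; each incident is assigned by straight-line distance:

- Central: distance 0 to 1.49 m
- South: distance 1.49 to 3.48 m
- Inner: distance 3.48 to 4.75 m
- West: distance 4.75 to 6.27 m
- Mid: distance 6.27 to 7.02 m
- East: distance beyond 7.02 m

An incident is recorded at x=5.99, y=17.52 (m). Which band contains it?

Distance = √((5.99−7.36)² + (17.52−11.16)²) = √(1.877 + 40.450) = 6.506 m.
6.27 ≤ 6.506 < 7.02 → Mid.

Mid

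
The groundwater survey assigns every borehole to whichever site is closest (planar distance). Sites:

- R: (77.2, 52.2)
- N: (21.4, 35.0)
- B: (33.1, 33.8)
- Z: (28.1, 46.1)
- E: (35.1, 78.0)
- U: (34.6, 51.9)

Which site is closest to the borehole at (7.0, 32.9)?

N

Squared distances to each site:
R: 5300.530; N: 211.770; B: 682.020; Z: 619.450; E: 2823.620; U: 1122.760.
Minimum at N.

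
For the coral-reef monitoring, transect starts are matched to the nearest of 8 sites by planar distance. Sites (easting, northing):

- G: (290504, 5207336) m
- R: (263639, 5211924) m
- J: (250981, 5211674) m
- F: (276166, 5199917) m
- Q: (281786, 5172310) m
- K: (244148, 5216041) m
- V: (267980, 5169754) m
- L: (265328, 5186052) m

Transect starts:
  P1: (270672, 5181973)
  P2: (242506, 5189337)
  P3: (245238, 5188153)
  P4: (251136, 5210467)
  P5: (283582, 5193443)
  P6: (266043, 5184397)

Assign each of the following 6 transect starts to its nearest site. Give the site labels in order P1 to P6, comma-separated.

P1 → L (d²=45196577.00)
P2 → L (d²=531634909.00)
P3 → L (d²=408022301.00)
P4 → J (d²=1480874.00)
P5 → F (d²=96909732.00)
P6 → L (d²=3250250.00)

L, L, L, J, F, L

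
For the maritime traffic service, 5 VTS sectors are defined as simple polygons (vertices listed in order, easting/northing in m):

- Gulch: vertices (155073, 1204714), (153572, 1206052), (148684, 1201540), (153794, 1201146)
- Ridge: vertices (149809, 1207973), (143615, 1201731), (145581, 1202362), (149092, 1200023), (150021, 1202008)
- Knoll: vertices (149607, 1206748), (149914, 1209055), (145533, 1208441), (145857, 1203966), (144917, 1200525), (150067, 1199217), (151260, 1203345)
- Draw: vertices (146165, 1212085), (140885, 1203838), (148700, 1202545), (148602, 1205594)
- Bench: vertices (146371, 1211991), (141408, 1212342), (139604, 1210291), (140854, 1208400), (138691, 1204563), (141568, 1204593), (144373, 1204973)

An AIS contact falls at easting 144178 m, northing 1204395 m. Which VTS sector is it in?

Draw

Cast a ray rightward from (144178, 1204395). For each polygon, the edges (by vertex number in listed order) whose endpoints lie on opposite sides of northing = 1204395, where each meets that height, and whether that is right or left of the point:
Gulch: 2–3 at easting≈151776.9 (right), 4–1 at easting≈154958.6 (right) → 2 crossings.
Ridge: 1–2 at easting≈146258.5 (right), 5–1 at easting≈149936.2 (right) → 2 crossings.
Knoll: 3–4 at easting≈145825.9 (right), 7–1 at easting≈150750.0 (right) → 2 crossings.
Draw: 1–2 at easting≈141241.6 (left), 3–4 at easting≈148640.5 (right) → 1 crossing.
Bench: no edge straddles that height → 0 crossings.
Only Draw has an odd count, so the point is inside Draw.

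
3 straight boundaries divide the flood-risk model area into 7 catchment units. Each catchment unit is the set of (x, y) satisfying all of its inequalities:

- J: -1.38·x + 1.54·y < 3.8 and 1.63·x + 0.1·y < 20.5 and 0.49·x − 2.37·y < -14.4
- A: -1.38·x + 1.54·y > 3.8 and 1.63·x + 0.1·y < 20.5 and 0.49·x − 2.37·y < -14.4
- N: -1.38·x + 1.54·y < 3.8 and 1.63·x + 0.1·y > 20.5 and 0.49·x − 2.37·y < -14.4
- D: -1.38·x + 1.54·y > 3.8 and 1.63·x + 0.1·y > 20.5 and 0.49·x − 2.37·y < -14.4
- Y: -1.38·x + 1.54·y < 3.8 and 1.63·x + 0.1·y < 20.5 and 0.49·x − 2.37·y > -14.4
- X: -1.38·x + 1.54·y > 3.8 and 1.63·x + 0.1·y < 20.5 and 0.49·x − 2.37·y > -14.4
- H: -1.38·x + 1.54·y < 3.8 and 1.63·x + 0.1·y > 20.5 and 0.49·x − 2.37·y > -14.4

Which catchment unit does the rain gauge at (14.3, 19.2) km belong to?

-1.38·14.3 + 1.54·19.2 = 9.834, which is > 3.8
1.63·14.3 + 0.1·19.2 = 25.229, which is > 20.5
0.49·14.3 − 2.37·19.2 = -38.497, which is < -14.4
This sign pattern matches D.

D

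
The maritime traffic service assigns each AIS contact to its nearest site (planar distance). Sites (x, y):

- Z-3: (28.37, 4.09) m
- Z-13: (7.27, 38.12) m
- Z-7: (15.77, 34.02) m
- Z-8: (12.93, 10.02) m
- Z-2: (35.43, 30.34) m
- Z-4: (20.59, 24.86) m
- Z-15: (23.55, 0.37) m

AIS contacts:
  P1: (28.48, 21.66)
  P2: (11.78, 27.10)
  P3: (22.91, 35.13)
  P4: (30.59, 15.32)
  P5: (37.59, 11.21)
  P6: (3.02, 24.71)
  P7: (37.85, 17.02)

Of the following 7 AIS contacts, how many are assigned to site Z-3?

P1 → Z-4
P2 → Z-7
P3 → Z-7
P4 → Z-3
P5 → Z-3
P6 → Z-13
P7 → Z-2
2 of the 7 go to Z-3.

2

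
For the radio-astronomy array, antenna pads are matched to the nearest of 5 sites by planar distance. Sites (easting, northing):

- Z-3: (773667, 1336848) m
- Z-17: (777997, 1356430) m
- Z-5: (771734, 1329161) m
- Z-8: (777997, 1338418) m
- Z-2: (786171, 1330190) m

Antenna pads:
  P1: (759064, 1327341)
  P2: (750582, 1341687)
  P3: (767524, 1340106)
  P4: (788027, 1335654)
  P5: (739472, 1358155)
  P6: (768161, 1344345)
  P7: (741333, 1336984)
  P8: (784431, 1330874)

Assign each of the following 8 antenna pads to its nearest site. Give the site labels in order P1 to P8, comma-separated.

Z-5, Z-3, Z-3, Z-2, Z-17, Z-3, Z-5, Z-2

P1 → Z-5 (d²=163841300.00)
P2 → Z-3 (d²=556333146.00)
P3 → Z-3 (d²=48351013.00)
P4 → Z-2 (d²=33300032.00)
P5 → Z-17 (d²=1487151250.00)
P6 → Z-3 (d²=86521045.00)
P7 → Z-5 (d²=985420130.00)
P8 → Z-2 (d²=3495456.00)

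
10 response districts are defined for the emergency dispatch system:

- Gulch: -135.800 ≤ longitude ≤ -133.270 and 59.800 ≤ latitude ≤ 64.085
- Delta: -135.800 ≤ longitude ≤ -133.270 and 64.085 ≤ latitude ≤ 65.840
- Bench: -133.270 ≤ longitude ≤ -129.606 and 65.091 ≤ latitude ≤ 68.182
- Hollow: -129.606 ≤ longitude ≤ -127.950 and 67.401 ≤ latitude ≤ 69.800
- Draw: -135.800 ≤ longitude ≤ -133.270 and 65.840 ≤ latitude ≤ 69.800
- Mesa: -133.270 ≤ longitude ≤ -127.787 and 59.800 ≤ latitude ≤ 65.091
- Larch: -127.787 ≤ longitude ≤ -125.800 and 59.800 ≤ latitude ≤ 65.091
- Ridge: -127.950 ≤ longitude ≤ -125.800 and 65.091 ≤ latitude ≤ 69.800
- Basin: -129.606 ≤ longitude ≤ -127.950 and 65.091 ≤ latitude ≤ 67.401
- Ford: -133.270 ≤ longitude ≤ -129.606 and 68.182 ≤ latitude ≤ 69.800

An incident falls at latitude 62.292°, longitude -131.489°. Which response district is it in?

The point has longitude = -131.489 and latitude = 62.292.
Only Mesa satisfies -133.270 ≤ longitude ≤ -127.787 and 59.800 ≤ latitude ≤ 65.091.

Mesa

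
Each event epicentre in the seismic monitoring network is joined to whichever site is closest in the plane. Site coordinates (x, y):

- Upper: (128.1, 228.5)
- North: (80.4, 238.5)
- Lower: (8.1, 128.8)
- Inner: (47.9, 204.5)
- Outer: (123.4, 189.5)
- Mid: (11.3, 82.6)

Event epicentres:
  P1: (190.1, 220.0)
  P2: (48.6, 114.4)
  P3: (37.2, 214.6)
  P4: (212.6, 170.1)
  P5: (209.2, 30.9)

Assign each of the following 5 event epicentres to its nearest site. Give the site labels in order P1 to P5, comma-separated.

P1 → Upper (d²=3916.25)
P2 → Lower (d²=1847.61)
P3 → Inner (d²=216.50)
P4 → Outer (d²=8333.00)
P5 → Outer (d²=32515.60)

Upper, Lower, Inner, Outer, Outer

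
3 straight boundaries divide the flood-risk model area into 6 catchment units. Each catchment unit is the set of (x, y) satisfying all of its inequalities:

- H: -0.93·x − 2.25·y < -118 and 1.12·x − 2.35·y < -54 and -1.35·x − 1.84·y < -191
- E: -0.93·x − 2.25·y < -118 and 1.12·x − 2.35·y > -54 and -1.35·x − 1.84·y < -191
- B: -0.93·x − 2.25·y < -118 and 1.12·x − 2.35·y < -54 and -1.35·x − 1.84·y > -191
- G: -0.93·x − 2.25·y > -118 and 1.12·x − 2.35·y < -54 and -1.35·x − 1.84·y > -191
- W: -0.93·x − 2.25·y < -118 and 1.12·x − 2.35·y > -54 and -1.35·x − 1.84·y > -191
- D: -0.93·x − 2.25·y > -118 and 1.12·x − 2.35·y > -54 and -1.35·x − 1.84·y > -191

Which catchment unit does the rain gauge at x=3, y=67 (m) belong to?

B

-0.93·3 − 2.25·67 = -153.540, which is < -118
1.12·3 − 2.35·67 = -154.090, which is < -54
-1.35·3 − 1.84·67 = -127.330, which is > -191
This sign pattern matches B.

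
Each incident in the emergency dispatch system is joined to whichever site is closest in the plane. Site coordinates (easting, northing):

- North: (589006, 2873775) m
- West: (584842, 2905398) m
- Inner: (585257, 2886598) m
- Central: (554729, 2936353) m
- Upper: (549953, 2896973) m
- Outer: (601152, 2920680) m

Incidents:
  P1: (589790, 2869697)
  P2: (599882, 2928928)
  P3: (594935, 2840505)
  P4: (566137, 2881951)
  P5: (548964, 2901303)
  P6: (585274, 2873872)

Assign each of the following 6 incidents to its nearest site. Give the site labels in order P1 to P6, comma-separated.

North, Outer, North, Inner, Upper, North

P1 → North (d²=17244740.00)
P2 → Outer (d²=69642404.00)
P3 → North (d²=1142045941.00)
P4 → Inner (d²=387169009.00)
P5 → Upper (d²=19727021.00)
P6 → North (d²=13937233.00)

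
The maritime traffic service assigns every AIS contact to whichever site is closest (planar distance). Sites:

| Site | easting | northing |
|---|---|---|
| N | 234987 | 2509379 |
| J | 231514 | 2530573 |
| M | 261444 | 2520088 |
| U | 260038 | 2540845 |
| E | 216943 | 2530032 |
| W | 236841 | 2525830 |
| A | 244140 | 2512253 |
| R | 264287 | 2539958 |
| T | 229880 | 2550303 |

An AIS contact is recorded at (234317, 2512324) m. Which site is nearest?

N

Squared distances to each site:
N: 9121925.000; J: 340882810.000; M: 796153825.000; U: 1475017282.000; E: 615429140.000; W: 188782612.000; A: 96496370.000; R: 1661838856.000; T: 1462091410.000.
Minimum at N.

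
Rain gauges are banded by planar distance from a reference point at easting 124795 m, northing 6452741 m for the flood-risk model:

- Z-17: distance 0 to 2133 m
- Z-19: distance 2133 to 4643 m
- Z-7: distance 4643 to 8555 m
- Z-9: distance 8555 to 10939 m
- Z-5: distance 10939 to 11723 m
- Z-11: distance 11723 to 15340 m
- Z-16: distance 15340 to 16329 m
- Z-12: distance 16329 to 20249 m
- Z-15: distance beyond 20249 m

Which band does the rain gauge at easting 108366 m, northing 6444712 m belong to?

Z-12

Distance = √((108366−124795)² + (6444712−6452741)²) = √(269912041.000 + 64464841.000) = 18285.975 m.
16329 ≤ 18285.975 < 20249 → Z-12.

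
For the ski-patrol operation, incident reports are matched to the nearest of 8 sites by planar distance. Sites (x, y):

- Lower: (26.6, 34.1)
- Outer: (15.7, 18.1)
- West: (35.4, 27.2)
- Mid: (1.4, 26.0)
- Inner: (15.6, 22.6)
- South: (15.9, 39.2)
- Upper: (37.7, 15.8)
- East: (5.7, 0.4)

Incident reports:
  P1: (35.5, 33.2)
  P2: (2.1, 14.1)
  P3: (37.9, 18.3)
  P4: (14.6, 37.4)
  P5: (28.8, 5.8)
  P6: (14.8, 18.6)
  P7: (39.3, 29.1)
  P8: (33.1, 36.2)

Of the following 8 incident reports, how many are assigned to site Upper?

P1 → West
P2 → Mid
P3 → Upper
P4 → South
P5 → Upper
P6 → Outer
P7 → West
P8 → Lower
2 of the 8 go to Upper.

2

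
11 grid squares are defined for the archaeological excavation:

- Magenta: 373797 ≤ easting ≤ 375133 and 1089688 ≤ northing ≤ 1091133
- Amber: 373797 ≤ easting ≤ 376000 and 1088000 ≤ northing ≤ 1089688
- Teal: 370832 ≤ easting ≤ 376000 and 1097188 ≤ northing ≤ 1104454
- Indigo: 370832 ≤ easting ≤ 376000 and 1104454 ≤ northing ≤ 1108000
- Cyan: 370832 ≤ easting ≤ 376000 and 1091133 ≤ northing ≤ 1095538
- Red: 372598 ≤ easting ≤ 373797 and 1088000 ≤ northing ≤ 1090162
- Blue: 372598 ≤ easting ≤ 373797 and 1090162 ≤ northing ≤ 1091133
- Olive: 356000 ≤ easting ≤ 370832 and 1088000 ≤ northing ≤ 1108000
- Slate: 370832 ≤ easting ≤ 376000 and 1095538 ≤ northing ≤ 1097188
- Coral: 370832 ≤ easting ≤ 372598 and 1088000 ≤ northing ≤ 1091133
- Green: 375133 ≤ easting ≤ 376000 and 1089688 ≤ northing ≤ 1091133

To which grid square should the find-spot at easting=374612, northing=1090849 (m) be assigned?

The point has easting = 374612 and northing = 1090849.
Only Magenta satisfies 373797 ≤ easting ≤ 375133 and 1089688 ≤ northing ≤ 1091133.

Magenta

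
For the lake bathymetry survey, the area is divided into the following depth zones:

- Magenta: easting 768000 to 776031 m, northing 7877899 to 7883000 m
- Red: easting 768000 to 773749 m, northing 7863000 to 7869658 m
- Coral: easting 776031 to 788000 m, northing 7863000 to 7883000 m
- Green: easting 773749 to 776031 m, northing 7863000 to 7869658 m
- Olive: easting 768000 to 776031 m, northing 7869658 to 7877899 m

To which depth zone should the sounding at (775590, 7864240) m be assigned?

Green

The point has easting = 775590 and northing = 7864240.
Only Green satisfies 773749 ≤ easting ≤ 776031 and 7863000 ≤ northing ≤ 7869658.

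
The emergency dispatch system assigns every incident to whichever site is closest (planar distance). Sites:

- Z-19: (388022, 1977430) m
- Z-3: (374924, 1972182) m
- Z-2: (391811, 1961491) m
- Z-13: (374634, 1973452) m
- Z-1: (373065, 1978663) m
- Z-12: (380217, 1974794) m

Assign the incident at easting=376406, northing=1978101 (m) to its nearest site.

Z-1

Squared distances to each site:
Z-19: 135381697.000; Z-3: 37230885.000; Z-2: 513206125.000; Z-13: 24753185.000; Z-1: 11478125.000; Z-12: 25459970.000.
Minimum at Z-1.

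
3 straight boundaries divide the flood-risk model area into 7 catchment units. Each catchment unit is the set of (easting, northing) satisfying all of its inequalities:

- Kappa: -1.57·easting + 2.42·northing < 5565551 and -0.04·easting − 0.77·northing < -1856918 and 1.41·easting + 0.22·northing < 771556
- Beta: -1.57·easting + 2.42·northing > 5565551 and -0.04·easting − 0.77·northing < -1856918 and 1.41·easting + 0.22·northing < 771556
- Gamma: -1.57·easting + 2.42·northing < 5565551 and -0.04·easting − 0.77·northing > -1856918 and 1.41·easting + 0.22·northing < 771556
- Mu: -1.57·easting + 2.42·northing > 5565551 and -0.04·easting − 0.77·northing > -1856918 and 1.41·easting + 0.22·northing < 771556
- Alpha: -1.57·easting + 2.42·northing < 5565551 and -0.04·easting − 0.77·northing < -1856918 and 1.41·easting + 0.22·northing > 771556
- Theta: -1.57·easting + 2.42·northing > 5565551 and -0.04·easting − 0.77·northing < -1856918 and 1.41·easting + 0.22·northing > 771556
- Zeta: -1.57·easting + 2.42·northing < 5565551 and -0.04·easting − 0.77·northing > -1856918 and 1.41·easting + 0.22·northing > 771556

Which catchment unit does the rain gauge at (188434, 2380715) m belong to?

-1.57·188434 + 2.42·2380715 = 5465488.920, which is < 5565551
-0.04·188434 − 0.77·2380715 = -1840687.910, which is > -1856918
1.41·188434 + 0.22·2380715 = 789449.240, which is > 771556
This sign pattern matches Zeta.

Zeta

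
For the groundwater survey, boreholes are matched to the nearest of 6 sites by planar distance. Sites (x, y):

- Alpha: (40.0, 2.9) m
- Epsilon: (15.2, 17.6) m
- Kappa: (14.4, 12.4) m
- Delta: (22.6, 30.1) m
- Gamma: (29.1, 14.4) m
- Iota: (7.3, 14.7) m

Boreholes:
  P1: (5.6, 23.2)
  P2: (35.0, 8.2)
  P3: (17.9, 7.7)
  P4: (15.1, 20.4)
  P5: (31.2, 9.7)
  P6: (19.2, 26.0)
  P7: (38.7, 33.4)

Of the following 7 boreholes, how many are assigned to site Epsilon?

P1 → Iota
P2 → Alpha
P3 → Kappa
P4 → Epsilon
P5 → Gamma
P6 → Delta
P7 → Delta
1 of the 7 goes to Epsilon.

1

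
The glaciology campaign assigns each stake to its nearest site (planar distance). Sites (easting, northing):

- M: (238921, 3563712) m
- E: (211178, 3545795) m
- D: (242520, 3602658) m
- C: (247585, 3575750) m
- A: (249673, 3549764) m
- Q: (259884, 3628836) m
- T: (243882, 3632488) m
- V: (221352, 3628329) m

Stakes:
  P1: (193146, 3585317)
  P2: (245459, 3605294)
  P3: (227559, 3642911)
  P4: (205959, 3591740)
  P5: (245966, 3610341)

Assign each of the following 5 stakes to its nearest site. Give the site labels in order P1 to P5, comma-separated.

P1 → E (d²=1887141508.00)
P2 → D (d²=15586217.00)
P3 → V (d²=251161573.00)
P4 → D (d²=1455909445.00)
P5 → D (d²=70903405.00)

E, D, V, D, D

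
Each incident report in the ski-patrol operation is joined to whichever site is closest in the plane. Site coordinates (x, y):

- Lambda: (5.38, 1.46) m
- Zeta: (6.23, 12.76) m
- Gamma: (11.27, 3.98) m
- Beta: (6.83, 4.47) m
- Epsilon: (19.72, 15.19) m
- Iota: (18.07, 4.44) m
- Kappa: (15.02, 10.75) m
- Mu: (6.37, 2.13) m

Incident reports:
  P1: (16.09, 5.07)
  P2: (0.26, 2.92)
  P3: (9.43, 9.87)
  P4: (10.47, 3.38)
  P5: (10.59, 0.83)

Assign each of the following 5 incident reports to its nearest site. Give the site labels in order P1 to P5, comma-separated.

Iota, Lambda, Zeta, Gamma, Gamma

P1 → Iota (d²=4.32)
P2 → Lambda (d²=28.35)
P3 → Zeta (d²=18.59)
P4 → Gamma (d²=1.00)
P5 → Gamma (d²=10.38)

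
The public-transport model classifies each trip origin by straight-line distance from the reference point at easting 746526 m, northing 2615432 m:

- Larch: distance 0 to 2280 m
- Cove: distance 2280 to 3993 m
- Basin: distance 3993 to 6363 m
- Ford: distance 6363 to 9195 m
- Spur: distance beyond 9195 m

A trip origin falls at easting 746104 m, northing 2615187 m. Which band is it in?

Distance = √((746104−746526)² + (2615187−2615432)²) = √(178084.000 + 60025.000) = 487.964 m.
0 ≤ 487.964 < 2280 → Larch.

Larch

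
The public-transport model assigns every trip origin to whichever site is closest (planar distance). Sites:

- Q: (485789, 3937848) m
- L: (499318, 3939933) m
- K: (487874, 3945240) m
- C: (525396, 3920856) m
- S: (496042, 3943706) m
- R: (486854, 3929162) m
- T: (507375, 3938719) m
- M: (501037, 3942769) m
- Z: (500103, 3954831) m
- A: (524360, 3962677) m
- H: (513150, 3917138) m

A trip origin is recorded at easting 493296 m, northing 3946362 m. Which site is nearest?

S

Squared distances to each site:
Q: 128843245.000; L: 77596525.000; K: 30656968.000; C: 1680966036.000; S: 14594852.000; R: 337339364.000; T: 256633690.000; M: 72832730.000; Z: 118059210.000; A: 1231151321.000; H: 1248223492.000.
Minimum at S.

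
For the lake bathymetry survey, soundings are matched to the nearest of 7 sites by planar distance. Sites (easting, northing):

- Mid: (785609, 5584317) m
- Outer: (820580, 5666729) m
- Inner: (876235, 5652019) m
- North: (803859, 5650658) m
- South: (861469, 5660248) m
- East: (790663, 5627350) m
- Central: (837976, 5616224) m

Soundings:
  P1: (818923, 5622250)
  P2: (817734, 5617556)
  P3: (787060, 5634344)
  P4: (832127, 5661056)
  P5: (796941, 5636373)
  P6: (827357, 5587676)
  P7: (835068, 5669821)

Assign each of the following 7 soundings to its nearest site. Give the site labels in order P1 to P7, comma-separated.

Central, Central, East, Outer, East, Central, Outer

P1 → Central (d²=399329485.00)
P2 → Central (d²=411512788.00)
P3 → East (d²=61897645.00)
P4 → Outer (d²=165516138.00)
P5 → East (d²=120827813.00)
P6 → Central (d²=927751465.00)
P7 → Outer (d²=219462608.00)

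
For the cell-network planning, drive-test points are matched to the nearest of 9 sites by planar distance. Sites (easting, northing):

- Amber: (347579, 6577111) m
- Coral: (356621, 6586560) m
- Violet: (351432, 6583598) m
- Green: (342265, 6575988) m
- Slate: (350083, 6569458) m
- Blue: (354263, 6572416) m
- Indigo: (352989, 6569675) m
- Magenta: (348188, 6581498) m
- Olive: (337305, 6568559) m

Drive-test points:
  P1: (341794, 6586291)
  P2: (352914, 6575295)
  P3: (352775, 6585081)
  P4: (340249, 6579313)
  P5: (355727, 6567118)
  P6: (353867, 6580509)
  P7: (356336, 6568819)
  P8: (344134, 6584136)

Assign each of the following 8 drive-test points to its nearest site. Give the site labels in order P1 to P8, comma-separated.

P1 → Magenta (d²=63856085.00)
P2 → Blue (d²=10108442.00)
P3 → Violet (d²=4002938.00)
P4 → Green (d²=15119881.00)
P5 → Indigo (d²=14034893.00)
P6 → Violet (d²=15471146.00)
P7 → Indigo (d²=11935145.00)
P8 → Magenta (d²=23393960.00)

Magenta, Blue, Violet, Green, Indigo, Violet, Indigo, Magenta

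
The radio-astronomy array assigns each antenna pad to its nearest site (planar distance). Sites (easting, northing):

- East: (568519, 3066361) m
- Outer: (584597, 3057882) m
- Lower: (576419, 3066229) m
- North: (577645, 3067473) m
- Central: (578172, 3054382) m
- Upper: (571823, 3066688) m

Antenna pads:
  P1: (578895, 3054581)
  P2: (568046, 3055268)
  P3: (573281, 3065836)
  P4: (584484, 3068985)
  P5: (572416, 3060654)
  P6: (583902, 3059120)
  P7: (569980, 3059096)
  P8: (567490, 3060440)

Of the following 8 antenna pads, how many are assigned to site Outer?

P1 → Central
P2 → Central
P3 → Upper
P4 → North
P5 → Upper
P6 → Outer
P7 → East
P8 → East
1 of the 8 goes to Outer.

1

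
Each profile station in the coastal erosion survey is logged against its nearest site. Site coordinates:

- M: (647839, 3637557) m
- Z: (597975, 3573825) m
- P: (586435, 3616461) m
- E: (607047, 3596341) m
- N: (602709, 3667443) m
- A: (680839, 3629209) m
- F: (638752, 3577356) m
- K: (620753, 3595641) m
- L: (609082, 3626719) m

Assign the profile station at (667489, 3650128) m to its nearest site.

Squared distances to each site:
M: 544152541.000; Z: 10654344005.000; P: 7703217805.000; E: 6546276733.000; N: 4496257625.000; A: 615827061.000; F: 6121579153.000; K: 5153086865.000; L: 3959358930.000.
Minimum at M.

M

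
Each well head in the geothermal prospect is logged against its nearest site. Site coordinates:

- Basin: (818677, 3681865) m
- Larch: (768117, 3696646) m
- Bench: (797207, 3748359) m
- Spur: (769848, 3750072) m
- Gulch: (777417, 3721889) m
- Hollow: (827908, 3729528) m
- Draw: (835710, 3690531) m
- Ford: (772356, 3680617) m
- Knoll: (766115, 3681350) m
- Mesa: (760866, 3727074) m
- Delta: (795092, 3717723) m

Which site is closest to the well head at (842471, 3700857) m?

Squared distances to each site:
Basin: 926850500.000; Larch: 5546249837.000; Bench: 4305269700.000; Spur: 7696216354.000; Gulch: 4674367940.000; Hollow: 1034107210.000; Draw: 152337397.000; Ford: 5325770825.000; Knoll: 6210761785.000; Mesa: 7346707114.000; Delta: 2529231597.000.
Minimum at Draw.

Draw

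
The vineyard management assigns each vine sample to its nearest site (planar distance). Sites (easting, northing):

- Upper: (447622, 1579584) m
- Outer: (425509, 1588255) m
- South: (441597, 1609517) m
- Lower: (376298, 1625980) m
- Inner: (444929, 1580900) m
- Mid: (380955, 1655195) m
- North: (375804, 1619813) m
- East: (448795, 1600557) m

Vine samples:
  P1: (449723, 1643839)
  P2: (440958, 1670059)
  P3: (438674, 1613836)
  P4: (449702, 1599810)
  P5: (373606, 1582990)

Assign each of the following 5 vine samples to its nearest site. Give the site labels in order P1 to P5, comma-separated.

P1 → South (d²=1244031560.00)
P2 → South (d²=3665742085.00)
P3 → South (d²=27197690.00)
P4 → East (d²=1380658.00)
P5 → North (d²=1360764533.00)

South, South, South, East, North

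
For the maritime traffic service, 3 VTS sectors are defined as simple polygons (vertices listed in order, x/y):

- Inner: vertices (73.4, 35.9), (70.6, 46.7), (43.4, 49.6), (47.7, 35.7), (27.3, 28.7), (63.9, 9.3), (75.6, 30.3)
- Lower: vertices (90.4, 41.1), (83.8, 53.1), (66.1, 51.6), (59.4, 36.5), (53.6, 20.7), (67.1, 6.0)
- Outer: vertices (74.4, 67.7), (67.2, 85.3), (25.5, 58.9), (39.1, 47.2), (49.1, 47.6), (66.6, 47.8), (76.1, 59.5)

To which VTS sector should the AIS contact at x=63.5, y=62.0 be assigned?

Outer

Cast a ray rightward from (63.5, 62.0). For each polygon, the edges (by vertex number in listed order) whose endpoints lie on opposite sides of y = 62.0, where each meets that height, and whether that is right or left of the point:
Inner: no edge straddles that height → 0 crossings.
Lower: no edge straddles that height → 0 crossings.
Outer: 2–3 at x≈30.40 (left), 7–1 at x≈75.58 (right) → 1 crossing.
Only Outer has an odd count, so the point is inside Outer.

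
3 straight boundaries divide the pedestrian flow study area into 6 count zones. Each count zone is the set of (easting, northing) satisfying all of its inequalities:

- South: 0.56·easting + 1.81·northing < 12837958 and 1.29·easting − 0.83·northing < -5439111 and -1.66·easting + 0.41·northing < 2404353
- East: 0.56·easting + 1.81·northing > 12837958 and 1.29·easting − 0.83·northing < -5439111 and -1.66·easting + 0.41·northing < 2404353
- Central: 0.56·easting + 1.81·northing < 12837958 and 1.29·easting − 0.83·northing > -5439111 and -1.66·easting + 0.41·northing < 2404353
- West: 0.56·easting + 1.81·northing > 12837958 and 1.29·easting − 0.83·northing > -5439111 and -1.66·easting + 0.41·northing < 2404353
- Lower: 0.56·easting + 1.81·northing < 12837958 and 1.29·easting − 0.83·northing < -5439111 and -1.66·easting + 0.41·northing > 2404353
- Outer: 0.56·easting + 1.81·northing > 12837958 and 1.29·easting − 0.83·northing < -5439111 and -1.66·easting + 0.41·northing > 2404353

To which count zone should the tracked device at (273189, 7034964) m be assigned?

Outer

0.56·273189 + 1.81·7034964 = 12886270.680, which is > 12837958
1.29·273189 − 0.83·7034964 = -5486606.310, which is < -5439111
-1.66·273189 + 0.41·7034964 = 2430841.500, which is > 2404353
This sign pattern matches Outer.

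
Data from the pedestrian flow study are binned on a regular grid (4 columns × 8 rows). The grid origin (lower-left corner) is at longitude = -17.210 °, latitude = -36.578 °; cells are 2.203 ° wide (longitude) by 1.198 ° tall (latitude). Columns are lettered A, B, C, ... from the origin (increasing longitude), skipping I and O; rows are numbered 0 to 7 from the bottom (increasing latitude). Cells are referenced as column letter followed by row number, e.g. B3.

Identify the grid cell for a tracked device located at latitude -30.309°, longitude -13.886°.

Column index: ⌊(-13.886 − -17.210) / 2.203⌋ = ⌊1.509⌋ = 1 → column B
Row offset from origin: ⌊(-30.309 − -36.578) / 1.198⌋ = ⌊5.233⌋ = 5 → row 5

B5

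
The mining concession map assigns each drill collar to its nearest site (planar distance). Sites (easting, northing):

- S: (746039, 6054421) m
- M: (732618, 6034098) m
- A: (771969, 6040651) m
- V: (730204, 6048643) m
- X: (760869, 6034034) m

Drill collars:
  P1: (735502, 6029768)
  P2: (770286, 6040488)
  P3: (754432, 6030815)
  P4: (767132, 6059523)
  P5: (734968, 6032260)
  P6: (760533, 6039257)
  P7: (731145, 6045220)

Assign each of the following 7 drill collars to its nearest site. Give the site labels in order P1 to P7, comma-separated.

M, A, X, A, M, X, V

P1 → M (d²=27066356.00)
P2 → A (d²=2859058.00)
P3 → X (d²=51796930.00)
P4 → A (d²=379548953.00)
P5 → M (d²=8900744.00)
P6 → X (d²=27392625.00)
P7 → V (d²=12602410.00)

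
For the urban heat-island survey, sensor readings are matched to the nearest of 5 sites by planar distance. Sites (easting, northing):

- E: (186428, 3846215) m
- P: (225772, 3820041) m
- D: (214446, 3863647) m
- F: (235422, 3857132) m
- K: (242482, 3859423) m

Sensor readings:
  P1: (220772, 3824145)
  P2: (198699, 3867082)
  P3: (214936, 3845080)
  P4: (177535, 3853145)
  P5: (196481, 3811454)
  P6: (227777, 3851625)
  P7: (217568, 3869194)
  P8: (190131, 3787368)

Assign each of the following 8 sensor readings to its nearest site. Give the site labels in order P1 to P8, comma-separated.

P1 → P (d²=41842816.00)
P2 → D (d²=259767234.00)
P3 → D (d²=344973589.00)
P4 → E (d²=127110349.00)
P5 → P (d²=931699250.00)
P6 → F (d²=88773074.00)
P7 → D (d²=40516093.00)
P8 → P (d²=2337805810.00)

P, D, D, E, P, F, D, P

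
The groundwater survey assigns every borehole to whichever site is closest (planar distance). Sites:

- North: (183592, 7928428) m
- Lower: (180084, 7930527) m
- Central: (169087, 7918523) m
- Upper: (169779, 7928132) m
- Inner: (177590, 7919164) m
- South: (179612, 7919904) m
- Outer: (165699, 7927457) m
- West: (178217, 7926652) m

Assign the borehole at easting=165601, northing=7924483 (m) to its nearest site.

Squared distances to each site:
North: 339239106.000; Lower: 246287225.000; Central: 47673796.000; Upper: 30770885.000; Inner: 172027882.000; South: 217275362.000; Outer: 8854280.000; West: 163868017.000.
Minimum at Outer.

Outer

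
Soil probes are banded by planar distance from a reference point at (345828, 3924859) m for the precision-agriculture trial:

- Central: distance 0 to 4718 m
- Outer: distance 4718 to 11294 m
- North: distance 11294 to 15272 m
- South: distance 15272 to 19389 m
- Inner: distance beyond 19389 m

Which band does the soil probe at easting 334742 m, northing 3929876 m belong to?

North

Distance = √((334742−345828)² + (3929876−3924859)²) = √(122899396.000 + 25170289.000) = 12168.389 m.
11294 ≤ 12168.389 < 15272 → North.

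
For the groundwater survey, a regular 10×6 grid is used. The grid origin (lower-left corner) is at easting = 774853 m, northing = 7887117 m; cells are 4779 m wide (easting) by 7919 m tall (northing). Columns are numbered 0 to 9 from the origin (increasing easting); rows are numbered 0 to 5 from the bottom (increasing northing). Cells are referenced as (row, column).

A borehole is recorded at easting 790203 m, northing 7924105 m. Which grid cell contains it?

(4, 3)

Column index: ⌊(790203 − 774853) / 4779⌋ = ⌊3.212⌋ = 3
Row offset from origin: ⌊(7924105 − 7887117) / 7919⌋ = ⌊4.671⌋ = 4 → row 4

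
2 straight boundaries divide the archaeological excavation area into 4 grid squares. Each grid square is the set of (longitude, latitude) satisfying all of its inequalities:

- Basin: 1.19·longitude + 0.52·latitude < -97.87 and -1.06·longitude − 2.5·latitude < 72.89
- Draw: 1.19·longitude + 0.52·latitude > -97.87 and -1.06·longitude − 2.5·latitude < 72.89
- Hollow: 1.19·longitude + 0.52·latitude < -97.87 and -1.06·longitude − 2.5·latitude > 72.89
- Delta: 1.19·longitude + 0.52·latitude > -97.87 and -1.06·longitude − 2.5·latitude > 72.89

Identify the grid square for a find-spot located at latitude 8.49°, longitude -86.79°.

1.19·-86.79 + 0.52·8.49 = -98.865, which is < -97.87
-1.06·-86.79 − 2.5·8.49 = 70.772, which is < 72.89
This sign pattern matches Basin.

Basin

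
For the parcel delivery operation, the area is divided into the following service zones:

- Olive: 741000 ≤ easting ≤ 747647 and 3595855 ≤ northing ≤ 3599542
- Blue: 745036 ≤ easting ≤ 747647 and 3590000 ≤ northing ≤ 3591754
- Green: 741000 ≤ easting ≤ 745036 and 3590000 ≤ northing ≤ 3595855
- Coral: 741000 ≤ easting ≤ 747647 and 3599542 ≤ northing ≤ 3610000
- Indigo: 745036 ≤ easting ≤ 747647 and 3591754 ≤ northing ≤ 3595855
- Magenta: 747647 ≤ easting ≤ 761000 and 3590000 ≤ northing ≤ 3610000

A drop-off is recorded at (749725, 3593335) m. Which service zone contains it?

The point has easting = 749725 and northing = 3593335.
Only Magenta satisfies 747647 ≤ easting ≤ 761000 and 3590000 ≤ northing ≤ 3610000.

Magenta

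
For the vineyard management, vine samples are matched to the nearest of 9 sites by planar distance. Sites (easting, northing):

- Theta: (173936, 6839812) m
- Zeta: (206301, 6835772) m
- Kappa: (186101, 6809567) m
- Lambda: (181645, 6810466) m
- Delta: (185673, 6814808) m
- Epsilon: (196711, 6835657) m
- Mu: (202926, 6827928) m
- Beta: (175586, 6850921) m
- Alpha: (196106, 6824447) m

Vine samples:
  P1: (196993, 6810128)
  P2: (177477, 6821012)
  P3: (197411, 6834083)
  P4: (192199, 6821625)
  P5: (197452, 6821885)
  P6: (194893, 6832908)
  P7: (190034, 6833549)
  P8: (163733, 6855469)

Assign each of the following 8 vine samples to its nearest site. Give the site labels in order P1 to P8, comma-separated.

P1 → Kappa (d²=118950385.00)
P2 → Delta (d²=105664032.00)
P3 → Epsilon (d²=2967476.00)
P4 → Alpha (d²=23228333.00)
P5 → Alpha (d²=8375560.00)
P6 → Epsilon (d²=10862125.00)
P7 → Epsilon (d²=49025993.00)
P8 → Beta (d²=161177913.00)

Kappa, Delta, Epsilon, Alpha, Alpha, Epsilon, Epsilon, Beta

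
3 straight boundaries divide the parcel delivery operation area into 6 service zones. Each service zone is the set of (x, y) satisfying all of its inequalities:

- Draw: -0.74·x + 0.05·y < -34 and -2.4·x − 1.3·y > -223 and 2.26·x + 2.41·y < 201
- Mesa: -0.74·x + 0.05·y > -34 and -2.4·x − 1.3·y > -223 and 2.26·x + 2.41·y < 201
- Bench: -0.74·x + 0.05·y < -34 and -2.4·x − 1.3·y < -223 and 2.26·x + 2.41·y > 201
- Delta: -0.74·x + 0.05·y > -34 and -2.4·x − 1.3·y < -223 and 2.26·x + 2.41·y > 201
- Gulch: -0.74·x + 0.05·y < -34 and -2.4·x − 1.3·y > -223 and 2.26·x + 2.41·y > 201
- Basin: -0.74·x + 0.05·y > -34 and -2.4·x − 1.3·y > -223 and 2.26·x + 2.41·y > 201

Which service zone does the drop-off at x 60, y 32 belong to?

-0.74·60 + 0.05·32 = -42.800, which is < -34
-2.4·60 − 1.3·32 = -185.600, which is > -223
2.26·60 + 2.41·32 = 212.720, which is > 201
This sign pattern matches Gulch.

Gulch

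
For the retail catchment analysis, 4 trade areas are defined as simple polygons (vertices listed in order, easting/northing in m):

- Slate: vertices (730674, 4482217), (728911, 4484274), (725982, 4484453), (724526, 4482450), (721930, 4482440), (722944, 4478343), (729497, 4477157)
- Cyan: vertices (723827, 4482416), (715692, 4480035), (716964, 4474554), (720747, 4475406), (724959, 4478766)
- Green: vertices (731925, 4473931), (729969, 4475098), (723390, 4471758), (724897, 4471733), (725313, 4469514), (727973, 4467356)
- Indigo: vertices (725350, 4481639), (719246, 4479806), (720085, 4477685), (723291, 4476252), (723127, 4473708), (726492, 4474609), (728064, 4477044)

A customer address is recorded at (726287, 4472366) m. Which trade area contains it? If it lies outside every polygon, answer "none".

Green

Cast a ray rightward from (726287, 4472366). For each polygon, the edges (by vertex number in listed order) whose endpoints lie on opposite sides of northing = 4472366, where each meets that height, and whether that is right or left of the point:
Slate: no edge straddles that height → 0 crossings.
Cyan: no edge straddles that height → 0 crossings.
Green: 2–3 at easting≈724587.6 (left), 6–1 at easting≈730984.3 (right) → 1 crossing.
Indigo: no edge straddles that height → 0 crossings.
Only Green has an odd count, so the point is inside Green.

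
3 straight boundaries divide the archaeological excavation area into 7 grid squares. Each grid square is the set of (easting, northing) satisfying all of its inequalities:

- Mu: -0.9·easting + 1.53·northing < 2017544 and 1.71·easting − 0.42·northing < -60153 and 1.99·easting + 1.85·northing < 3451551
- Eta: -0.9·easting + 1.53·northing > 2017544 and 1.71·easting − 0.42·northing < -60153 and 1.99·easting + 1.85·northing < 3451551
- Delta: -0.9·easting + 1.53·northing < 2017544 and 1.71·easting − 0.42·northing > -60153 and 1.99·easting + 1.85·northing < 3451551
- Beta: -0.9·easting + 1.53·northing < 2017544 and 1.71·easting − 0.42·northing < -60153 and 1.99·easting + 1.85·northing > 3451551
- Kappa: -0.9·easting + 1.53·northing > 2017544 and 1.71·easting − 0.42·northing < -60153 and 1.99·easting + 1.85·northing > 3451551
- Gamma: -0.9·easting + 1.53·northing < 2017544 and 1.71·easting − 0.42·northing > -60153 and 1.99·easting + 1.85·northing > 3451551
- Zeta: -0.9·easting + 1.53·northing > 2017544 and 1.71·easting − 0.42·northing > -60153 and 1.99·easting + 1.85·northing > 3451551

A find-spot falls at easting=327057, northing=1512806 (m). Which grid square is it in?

-0.9·327057 + 1.53·1512806 = 2020241.880, which is > 2017544
1.71·327057 − 0.42·1512806 = -76111.050, which is < -60153
1.99·327057 + 1.85·1512806 = 3449534.530, which is < 3451551
This sign pattern matches Eta.

Eta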